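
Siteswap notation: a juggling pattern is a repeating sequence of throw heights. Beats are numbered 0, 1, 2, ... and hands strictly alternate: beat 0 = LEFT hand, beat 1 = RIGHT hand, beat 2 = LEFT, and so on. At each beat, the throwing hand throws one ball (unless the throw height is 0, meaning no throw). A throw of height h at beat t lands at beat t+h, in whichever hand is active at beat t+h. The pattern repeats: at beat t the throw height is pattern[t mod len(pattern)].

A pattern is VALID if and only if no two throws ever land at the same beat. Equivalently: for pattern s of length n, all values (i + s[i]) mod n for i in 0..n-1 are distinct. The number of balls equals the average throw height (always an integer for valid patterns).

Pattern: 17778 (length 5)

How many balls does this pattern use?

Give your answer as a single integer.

Answer: 6

Derivation:
Pattern = [1, 7, 7, 7, 8], length n = 5
  position 0: throw height = 1, running sum = 1
  position 1: throw height = 7, running sum = 8
  position 2: throw height = 7, running sum = 15
  position 3: throw height = 7, running sum = 22
  position 4: throw height = 8, running sum = 30
Total sum = 30; balls = sum / n = 30 / 5 = 6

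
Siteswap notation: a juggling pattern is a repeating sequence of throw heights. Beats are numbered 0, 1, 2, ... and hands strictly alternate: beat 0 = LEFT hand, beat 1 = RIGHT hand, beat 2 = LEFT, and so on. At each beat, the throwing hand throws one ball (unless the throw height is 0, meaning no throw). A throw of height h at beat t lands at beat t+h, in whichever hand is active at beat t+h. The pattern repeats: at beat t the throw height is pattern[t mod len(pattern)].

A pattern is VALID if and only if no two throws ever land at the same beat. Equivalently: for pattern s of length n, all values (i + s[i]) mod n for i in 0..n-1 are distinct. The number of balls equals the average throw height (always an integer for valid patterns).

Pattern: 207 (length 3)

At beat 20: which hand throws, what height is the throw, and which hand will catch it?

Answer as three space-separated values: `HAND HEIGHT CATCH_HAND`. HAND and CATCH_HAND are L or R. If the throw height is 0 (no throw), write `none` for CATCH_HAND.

Beat 20: 20 mod 2 = 0, so hand = L
Throw height = pattern[20 mod 3] = pattern[2] = 7
Lands at beat 20+7=27, 27 mod 2 = 1, so catch hand = R

Answer: L 7 R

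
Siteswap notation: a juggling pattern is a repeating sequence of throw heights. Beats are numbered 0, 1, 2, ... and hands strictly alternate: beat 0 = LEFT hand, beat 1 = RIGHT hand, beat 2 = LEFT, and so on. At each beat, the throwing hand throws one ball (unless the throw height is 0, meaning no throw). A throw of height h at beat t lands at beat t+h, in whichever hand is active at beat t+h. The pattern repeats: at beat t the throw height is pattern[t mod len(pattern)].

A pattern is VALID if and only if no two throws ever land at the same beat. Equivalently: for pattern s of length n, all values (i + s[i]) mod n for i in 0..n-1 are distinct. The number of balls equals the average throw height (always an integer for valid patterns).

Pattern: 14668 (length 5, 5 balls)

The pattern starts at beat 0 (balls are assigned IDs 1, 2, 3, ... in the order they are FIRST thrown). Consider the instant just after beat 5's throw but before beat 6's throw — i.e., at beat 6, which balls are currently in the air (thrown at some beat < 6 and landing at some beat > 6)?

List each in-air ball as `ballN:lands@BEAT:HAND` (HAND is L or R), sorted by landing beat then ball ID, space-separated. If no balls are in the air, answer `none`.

Answer: ball2:lands@8:L ball3:lands@9:R ball4:lands@12:L

Derivation:
Beat 0 (L): throw ball1 h=1 -> lands@1:R; in-air after throw: [b1@1:R]
Beat 1 (R): throw ball1 h=4 -> lands@5:R; in-air after throw: [b1@5:R]
Beat 2 (L): throw ball2 h=6 -> lands@8:L; in-air after throw: [b1@5:R b2@8:L]
Beat 3 (R): throw ball3 h=6 -> lands@9:R; in-air after throw: [b1@5:R b2@8:L b3@9:R]
Beat 4 (L): throw ball4 h=8 -> lands@12:L; in-air after throw: [b1@5:R b2@8:L b3@9:R b4@12:L]
Beat 5 (R): throw ball1 h=1 -> lands@6:L; in-air after throw: [b1@6:L b2@8:L b3@9:R b4@12:L]
Beat 6 (L): throw ball1 h=4 -> lands@10:L; in-air after throw: [b2@8:L b3@9:R b1@10:L b4@12:L]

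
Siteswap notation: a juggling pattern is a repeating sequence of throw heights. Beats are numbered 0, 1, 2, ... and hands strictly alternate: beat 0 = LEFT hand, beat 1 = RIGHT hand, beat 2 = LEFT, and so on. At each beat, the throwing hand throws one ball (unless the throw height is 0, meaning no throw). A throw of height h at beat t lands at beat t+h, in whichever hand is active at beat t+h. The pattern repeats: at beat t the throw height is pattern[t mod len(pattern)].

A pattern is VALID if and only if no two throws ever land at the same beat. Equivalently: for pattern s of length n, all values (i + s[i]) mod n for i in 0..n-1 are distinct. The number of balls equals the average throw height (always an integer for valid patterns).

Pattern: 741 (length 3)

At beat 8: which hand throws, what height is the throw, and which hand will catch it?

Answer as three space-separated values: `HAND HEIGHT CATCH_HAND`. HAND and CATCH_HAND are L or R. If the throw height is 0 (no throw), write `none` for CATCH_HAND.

Answer: L 1 R

Derivation:
Beat 8: 8 mod 2 = 0, so hand = L
Throw height = pattern[8 mod 3] = pattern[2] = 1
Lands at beat 8+1=9, 9 mod 2 = 1, so catch hand = R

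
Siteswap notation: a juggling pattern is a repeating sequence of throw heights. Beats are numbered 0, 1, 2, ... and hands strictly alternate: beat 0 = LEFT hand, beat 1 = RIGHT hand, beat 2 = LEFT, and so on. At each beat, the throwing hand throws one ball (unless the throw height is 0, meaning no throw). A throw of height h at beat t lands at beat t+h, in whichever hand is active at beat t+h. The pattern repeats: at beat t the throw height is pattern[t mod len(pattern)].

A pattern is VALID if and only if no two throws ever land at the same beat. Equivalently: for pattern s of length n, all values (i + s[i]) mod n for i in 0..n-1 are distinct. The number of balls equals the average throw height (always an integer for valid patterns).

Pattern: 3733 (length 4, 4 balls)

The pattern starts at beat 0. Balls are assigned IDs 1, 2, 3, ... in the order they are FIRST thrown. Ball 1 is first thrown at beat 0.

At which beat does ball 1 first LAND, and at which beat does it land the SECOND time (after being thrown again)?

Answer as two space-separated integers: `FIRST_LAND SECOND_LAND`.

Beat 0 (L): throw ball1 h=3 -> lands@3:R; in-air after throw: [b1@3:R]
Beat 1 (R): throw ball2 h=7 -> lands@8:L; in-air after throw: [b1@3:R b2@8:L]
Beat 2 (L): throw ball3 h=3 -> lands@5:R; in-air after throw: [b1@3:R b3@5:R b2@8:L]
Beat 3 (R): throw ball1 h=3 -> lands@6:L; in-air after throw: [b3@5:R b1@6:L b2@8:L]
Beat 4 (L): throw ball4 h=3 -> lands@7:R; in-air after throw: [b3@5:R b1@6:L b4@7:R b2@8:L]
Beat 5 (R): throw ball3 h=7 -> lands@12:L; in-air after throw: [b1@6:L b4@7:R b2@8:L b3@12:L]
Beat 6 (L): throw ball1 h=3 -> lands@9:R; in-air after throw: [b4@7:R b2@8:L b1@9:R b3@12:L]
Ball 1: thrown@0 h=3 -> first land @3; rethrown@3 h=3 -> second land @6

Answer: 3 6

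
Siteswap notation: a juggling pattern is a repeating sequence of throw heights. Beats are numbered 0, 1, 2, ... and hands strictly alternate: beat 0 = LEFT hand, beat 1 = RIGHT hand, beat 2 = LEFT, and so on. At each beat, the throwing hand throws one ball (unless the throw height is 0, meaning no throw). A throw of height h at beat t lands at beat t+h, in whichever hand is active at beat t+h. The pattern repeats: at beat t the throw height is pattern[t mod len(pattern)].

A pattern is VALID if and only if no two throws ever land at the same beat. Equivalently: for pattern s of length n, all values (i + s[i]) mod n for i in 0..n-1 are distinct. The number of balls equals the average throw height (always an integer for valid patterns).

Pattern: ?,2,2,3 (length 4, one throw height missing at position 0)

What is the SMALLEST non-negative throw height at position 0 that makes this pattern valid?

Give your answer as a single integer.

i=0: s[i]=? (unknown)
i=1: (1 + 2) mod 4 = 3
i=2: (2 + 2) mod 4 = 0
i=3: (3 + 3) mod 4 = 2
Known residues: [0, 2, 3]; need a permutation of 0..3, so missing residue r = 1
Need (0 + s) mod 4 = 1; smallest s = (1 - 0) mod 4 = 1

Answer: 1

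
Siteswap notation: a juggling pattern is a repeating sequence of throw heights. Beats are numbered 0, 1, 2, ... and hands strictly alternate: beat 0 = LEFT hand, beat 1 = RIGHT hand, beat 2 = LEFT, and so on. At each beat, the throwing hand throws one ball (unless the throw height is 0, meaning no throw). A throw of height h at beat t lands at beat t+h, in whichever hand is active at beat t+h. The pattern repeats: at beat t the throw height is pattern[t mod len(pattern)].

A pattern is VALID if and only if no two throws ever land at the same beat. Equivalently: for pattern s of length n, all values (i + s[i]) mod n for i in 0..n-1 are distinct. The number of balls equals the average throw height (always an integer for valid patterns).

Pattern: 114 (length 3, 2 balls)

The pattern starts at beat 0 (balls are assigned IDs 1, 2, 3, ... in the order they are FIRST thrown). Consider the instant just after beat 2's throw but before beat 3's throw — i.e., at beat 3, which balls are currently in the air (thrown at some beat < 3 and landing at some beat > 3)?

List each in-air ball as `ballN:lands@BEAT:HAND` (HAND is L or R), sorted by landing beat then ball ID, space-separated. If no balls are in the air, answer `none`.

Beat 0 (L): throw ball1 h=1 -> lands@1:R; in-air after throw: [b1@1:R]
Beat 1 (R): throw ball1 h=1 -> lands@2:L; in-air after throw: [b1@2:L]
Beat 2 (L): throw ball1 h=4 -> lands@6:L; in-air after throw: [b1@6:L]
Beat 3 (R): throw ball2 h=1 -> lands@4:L; in-air after throw: [b2@4:L b1@6:L]

Answer: ball1:lands@6:L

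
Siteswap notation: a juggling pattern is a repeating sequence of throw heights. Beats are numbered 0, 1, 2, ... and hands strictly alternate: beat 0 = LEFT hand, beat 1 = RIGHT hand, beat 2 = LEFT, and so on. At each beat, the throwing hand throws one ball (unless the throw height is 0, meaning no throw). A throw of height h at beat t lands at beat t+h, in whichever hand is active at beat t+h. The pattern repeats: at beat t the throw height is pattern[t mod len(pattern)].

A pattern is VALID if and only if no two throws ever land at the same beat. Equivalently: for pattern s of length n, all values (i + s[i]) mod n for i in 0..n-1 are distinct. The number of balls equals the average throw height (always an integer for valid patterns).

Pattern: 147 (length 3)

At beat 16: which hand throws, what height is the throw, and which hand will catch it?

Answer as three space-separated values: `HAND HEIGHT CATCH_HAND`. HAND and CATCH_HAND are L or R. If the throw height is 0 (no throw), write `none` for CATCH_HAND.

Answer: L 4 L

Derivation:
Beat 16: 16 mod 2 = 0, so hand = L
Throw height = pattern[16 mod 3] = pattern[1] = 4
Lands at beat 16+4=20, 20 mod 2 = 0, so catch hand = L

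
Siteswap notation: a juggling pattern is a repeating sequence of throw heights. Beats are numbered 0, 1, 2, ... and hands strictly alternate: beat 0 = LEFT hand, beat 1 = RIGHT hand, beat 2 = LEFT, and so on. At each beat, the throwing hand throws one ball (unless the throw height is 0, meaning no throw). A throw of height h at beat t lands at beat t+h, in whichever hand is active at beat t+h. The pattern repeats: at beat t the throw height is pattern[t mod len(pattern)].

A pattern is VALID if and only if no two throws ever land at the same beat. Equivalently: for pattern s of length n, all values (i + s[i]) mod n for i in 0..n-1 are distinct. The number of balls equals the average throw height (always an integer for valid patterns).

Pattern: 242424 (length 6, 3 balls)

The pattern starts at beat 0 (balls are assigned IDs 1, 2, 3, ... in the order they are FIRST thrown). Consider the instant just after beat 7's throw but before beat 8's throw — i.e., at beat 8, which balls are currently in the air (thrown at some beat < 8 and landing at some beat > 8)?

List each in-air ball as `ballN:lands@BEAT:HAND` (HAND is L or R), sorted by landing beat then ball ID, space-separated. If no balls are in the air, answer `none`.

Beat 0 (L): throw ball1 h=2 -> lands@2:L; in-air after throw: [b1@2:L]
Beat 1 (R): throw ball2 h=4 -> lands@5:R; in-air after throw: [b1@2:L b2@5:R]
Beat 2 (L): throw ball1 h=2 -> lands@4:L; in-air after throw: [b1@4:L b2@5:R]
Beat 3 (R): throw ball3 h=4 -> lands@7:R; in-air after throw: [b1@4:L b2@5:R b3@7:R]
Beat 4 (L): throw ball1 h=2 -> lands@6:L; in-air after throw: [b2@5:R b1@6:L b3@7:R]
Beat 5 (R): throw ball2 h=4 -> lands@9:R; in-air after throw: [b1@6:L b3@7:R b2@9:R]
Beat 6 (L): throw ball1 h=2 -> lands@8:L; in-air after throw: [b3@7:R b1@8:L b2@9:R]
Beat 7 (R): throw ball3 h=4 -> lands@11:R; in-air after throw: [b1@8:L b2@9:R b3@11:R]
Beat 8 (L): throw ball1 h=2 -> lands@10:L; in-air after throw: [b2@9:R b1@10:L b3@11:R]

Answer: ball2:lands@9:R ball3:lands@11:R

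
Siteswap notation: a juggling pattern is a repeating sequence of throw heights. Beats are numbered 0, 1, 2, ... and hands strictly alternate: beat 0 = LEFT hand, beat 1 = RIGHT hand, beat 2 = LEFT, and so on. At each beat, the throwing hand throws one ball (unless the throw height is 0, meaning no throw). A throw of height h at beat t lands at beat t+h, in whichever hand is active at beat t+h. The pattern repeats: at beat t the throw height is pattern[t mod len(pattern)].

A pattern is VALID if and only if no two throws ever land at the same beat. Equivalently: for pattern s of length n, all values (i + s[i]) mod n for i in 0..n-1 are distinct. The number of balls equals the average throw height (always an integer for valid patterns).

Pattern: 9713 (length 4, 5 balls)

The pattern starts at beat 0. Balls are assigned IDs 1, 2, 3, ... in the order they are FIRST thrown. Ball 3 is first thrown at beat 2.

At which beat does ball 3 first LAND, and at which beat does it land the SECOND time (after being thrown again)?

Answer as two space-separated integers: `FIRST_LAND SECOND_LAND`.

Beat 0 (L): throw ball1 h=9 -> lands@9:R; in-air after throw: [b1@9:R]
Beat 1 (R): throw ball2 h=7 -> lands@8:L; in-air after throw: [b2@8:L b1@9:R]
Beat 2 (L): throw ball3 h=1 -> lands@3:R; in-air after throw: [b3@3:R b2@8:L b1@9:R]
Beat 3 (R): throw ball3 h=3 -> lands@6:L; in-air after throw: [b3@6:L b2@8:L b1@9:R]
Beat 4 (L): throw ball4 h=9 -> lands@13:R; in-air after throw: [b3@6:L b2@8:L b1@9:R b4@13:R]
Beat 5 (R): throw ball5 h=7 -> lands@12:L; in-air after throw: [b3@6:L b2@8:L b1@9:R b5@12:L b4@13:R]
Beat 6 (L): throw ball3 h=1 -> lands@7:R; in-air after throw: [b3@7:R b2@8:L b1@9:R b5@12:L b4@13:R]
Ball 3: thrown@2 h=1 -> first land @3; rethrown@3 h=3 -> second land @6

Answer: 3 6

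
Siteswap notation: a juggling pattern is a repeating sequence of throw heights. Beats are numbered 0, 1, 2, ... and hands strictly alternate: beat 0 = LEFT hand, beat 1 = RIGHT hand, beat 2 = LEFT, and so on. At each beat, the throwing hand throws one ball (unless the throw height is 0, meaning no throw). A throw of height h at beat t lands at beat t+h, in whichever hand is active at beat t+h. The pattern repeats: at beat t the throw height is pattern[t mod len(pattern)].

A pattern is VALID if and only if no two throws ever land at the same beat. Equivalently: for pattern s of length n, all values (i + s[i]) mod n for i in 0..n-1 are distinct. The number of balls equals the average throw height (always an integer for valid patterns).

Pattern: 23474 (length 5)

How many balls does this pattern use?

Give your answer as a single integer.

Answer: 4

Derivation:
Pattern = [2, 3, 4, 7, 4], length n = 5
  position 0: throw height = 2, running sum = 2
  position 1: throw height = 3, running sum = 5
  position 2: throw height = 4, running sum = 9
  position 3: throw height = 7, running sum = 16
  position 4: throw height = 4, running sum = 20
Total sum = 20; balls = sum / n = 20 / 5 = 4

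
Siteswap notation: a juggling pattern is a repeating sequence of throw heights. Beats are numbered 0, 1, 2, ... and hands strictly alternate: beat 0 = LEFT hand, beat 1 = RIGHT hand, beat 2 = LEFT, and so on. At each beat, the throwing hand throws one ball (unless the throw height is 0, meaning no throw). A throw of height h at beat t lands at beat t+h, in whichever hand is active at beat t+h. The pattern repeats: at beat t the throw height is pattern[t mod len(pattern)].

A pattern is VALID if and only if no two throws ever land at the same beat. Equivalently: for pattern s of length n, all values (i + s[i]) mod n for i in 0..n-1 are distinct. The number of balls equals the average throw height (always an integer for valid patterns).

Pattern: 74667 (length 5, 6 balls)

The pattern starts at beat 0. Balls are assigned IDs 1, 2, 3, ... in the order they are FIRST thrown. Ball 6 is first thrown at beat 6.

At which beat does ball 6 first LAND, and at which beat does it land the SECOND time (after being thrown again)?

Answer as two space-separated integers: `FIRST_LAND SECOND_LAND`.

Beat 0 (L): throw ball1 h=7 -> lands@7:R; in-air after throw: [b1@7:R]
Beat 1 (R): throw ball2 h=4 -> lands@5:R; in-air after throw: [b2@5:R b1@7:R]
Beat 2 (L): throw ball3 h=6 -> lands@8:L; in-air after throw: [b2@5:R b1@7:R b3@8:L]
Beat 3 (R): throw ball4 h=6 -> lands@9:R; in-air after throw: [b2@5:R b1@7:R b3@8:L b4@9:R]
Beat 4 (L): throw ball5 h=7 -> lands@11:R; in-air after throw: [b2@5:R b1@7:R b3@8:L b4@9:R b5@11:R]
Beat 5 (R): throw ball2 h=7 -> lands@12:L; in-air after throw: [b1@7:R b3@8:L b4@9:R b5@11:R b2@12:L]
Beat 6 (L): throw ball6 h=4 -> lands@10:L; in-air after throw: [b1@7:R b3@8:L b4@9:R b6@10:L b5@11:R b2@12:L]
Beat 7 (R): throw ball1 h=6 -> lands@13:R; in-air after throw: [b3@8:L b4@9:R b6@10:L b5@11:R b2@12:L b1@13:R]
Beat 8 (L): throw ball3 h=6 -> lands@14:L; in-air after throw: [b4@9:R b6@10:L b5@11:R b2@12:L b1@13:R b3@14:L]
Beat 9 (R): throw ball4 h=7 -> lands@16:L; in-air after throw: [b6@10:L b5@11:R b2@12:L b1@13:R b3@14:L b4@16:L]
Beat 10 (L): throw ball6 h=7 -> lands@17:R; in-air after throw: [b5@11:R b2@12:L b1@13:R b3@14:L b4@16:L b6@17:R]
Beat 11 (R): throw ball5 h=4 -> lands@15:R; in-air after throw: [b2@12:L b1@13:R b3@14:L b5@15:R b4@16:L b6@17:R]
Beat 12 (L): throw ball2 h=6 -> lands@18:L; in-air after throw: [b1@13:R b3@14:L b5@15:R b4@16:L b6@17:R b2@18:L]
Beat 13 (R): throw ball1 h=6 -> lands@19:R; in-air after throw: [b3@14:L b5@15:R b4@16:L b6@17:R b2@18:L b1@19:R]
Beat 14 (L): throw ball3 h=7 -> lands@21:R; in-air after throw: [b5@15:R b4@16:L b6@17:R b2@18:L b1@19:R b3@21:R]
Beat 15 (R): throw ball5 h=7 -> lands@22:L; in-air after throw: [b4@16:L b6@17:R b2@18:L b1@19:R b3@21:R b5@22:L]
Beat 16 (L): throw ball4 h=4 -> lands@20:L; in-air after throw: [b6@17:R b2@18:L b1@19:R b4@20:L b3@21:R b5@22:L]
Beat 17 (R): throw ball6 h=6 -> lands@23:R; in-air after throw: [b2@18:L b1@19:R b4@20:L b3@21:R b5@22:L b6@23:R]
Ball 6: thrown@6 h=4 -> first land @10; rethrown@10 h=7 -> second land @17

Answer: 10 17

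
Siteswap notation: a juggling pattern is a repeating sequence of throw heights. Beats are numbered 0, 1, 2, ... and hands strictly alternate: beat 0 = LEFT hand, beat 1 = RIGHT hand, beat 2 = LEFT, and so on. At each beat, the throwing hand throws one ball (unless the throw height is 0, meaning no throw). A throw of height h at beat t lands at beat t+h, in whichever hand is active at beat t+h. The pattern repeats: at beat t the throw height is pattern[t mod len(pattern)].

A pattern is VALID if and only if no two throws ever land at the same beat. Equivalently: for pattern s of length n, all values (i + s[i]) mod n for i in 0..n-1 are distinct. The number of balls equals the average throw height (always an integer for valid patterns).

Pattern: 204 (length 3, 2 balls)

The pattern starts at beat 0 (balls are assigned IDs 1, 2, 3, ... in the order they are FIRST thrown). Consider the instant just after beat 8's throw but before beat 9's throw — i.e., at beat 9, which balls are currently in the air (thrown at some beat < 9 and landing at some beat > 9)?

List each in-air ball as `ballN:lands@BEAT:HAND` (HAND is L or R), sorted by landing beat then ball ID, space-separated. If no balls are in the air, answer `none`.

Beat 0 (L): throw ball1 h=2 -> lands@2:L; in-air after throw: [b1@2:L]
Beat 2 (L): throw ball1 h=4 -> lands@6:L; in-air after throw: [b1@6:L]
Beat 3 (R): throw ball2 h=2 -> lands@5:R; in-air after throw: [b2@5:R b1@6:L]
Beat 5 (R): throw ball2 h=4 -> lands@9:R; in-air after throw: [b1@6:L b2@9:R]
Beat 6 (L): throw ball1 h=2 -> lands@8:L; in-air after throw: [b1@8:L b2@9:R]
Beat 8 (L): throw ball1 h=4 -> lands@12:L; in-air after throw: [b2@9:R b1@12:L]
Beat 9 (R): throw ball2 h=2 -> lands@11:R; in-air after throw: [b2@11:R b1@12:L]

Answer: ball1:lands@12:L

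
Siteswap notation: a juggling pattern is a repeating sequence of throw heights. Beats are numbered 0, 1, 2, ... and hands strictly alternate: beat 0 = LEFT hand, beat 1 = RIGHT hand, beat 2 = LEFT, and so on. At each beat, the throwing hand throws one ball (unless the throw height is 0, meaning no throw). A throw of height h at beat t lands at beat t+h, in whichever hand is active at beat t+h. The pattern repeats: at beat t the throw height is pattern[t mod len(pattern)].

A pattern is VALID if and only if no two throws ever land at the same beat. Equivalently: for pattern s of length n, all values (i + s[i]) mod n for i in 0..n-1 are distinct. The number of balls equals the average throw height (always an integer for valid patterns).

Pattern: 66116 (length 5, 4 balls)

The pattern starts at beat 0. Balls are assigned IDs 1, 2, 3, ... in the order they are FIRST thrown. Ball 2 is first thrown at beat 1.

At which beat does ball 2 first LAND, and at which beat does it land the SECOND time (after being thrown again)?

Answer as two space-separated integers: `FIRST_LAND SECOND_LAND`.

Beat 0 (L): throw ball1 h=6 -> lands@6:L; in-air after throw: [b1@6:L]
Beat 1 (R): throw ball2 h=6 -> lands@7:R; in-air after throw: [b1@6:L b2@7:R]
Beat 2 (L): throw ball3 h=1 -> lands@3:R; in-air after throw: [b3@3:R b1@6:L b2@7:R]
Beat 3 (R): throw ball3 h=1 -> lands@4:L; in-air after throw: [b3@4:L b1@6:L b2@7:R]
Beat 4 (L): throw ball3 h=6 -> lands@10:L; in-air after throw: [b1@6:L b2@7:R b3@10:L]
Beat 5 (R): throw ball4 h=6 -> lands@11:R; in-air after throw: [b1@6:L b2@7:R b3@10:L b4@11:R]
Beat 6 (L): throw ball1 h=6 -> lands@12:L; in-air after throw: [b2@7:R b3@10:L b4@11:R b1@12:L]
Beat 7 (R): throw ball2 h=1 -> lands@8:L; in-air after throw: [b2@8:L b3@10:L b4@11:R b1@12:L]
Beat 8 (L): throw ball2 h=1 -> lands@9:R; in-air after throw: [b2@9:R b3@10:L b4@11:R b1@12:L]
Ball 2: thrown@1 h=6 -> first land @7; rethrown@7 h=1 -> second land @8

Answer: 7 8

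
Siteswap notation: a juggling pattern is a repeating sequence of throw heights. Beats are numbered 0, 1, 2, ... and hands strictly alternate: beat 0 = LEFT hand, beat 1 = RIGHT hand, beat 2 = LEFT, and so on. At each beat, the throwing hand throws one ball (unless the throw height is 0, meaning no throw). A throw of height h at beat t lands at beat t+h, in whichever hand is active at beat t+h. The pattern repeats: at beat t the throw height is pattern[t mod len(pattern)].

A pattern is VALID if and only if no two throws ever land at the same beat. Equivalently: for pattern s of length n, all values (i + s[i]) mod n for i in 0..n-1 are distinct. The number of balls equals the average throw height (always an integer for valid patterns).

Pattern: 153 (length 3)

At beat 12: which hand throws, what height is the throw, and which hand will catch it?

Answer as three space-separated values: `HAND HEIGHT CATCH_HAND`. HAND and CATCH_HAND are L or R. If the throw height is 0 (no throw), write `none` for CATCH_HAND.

Answer: L 1 R

Derivation:
Beat 12: 12 mod 2 = 0, so hand = L
Throw height = pattern[12 mod 3] = pattern[0] = 1
Lands at beat 12+1=13, 13 mod 2 = 1, so catch hand = R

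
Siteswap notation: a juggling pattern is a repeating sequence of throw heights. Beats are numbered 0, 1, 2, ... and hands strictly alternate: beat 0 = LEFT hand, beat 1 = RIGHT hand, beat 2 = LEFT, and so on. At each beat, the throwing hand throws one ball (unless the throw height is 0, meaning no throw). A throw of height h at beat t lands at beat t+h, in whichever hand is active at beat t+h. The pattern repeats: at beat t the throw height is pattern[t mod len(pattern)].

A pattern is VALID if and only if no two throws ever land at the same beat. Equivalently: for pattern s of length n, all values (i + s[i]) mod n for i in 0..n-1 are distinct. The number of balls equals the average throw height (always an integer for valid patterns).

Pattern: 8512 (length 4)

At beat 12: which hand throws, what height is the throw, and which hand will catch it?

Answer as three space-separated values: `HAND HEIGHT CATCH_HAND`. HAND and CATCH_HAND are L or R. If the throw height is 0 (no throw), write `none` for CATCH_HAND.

Answer: L 8 L

Derivation:
Beat 12: 12 mod 2 = 0, so hand = L
Throw height = pattern[12 mod 4] = pattern[0] = 8
Lands at beat 12+8=20, 20 mod 2 = 0, so catch hand = L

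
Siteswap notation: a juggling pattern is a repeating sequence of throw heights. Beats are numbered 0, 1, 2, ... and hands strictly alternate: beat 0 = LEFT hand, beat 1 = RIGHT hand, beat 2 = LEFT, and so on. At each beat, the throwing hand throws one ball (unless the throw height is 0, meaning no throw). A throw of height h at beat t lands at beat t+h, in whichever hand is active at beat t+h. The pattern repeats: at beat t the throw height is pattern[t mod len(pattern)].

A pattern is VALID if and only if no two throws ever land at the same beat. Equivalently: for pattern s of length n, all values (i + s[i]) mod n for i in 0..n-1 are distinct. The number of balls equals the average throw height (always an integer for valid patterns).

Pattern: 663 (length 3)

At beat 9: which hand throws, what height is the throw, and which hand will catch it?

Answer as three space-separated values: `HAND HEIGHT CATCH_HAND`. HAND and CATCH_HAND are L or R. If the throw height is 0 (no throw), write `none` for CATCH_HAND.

Beat 9: 9 mod 2 = 1, so hand = R
Throw height = pattern[9 mod 3] = pattern[0] = 6
Lands at beat 9+6=15, 15 mod 2 = 1, so catch hand = R

Answer: R 6 R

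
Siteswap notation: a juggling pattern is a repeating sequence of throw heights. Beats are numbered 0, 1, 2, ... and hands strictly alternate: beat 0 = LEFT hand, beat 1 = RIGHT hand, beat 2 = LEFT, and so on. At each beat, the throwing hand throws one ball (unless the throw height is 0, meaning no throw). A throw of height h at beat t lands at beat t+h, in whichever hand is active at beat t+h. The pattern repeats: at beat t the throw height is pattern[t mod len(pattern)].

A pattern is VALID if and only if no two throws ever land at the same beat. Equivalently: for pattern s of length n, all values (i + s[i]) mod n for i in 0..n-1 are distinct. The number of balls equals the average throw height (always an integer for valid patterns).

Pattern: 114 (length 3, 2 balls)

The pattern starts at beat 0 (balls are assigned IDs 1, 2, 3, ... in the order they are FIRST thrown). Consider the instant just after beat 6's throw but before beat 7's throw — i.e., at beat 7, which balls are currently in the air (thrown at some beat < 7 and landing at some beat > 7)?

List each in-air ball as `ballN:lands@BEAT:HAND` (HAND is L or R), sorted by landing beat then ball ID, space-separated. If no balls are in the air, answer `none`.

Answer: ball2:lands@9:R

Derivation:
Beat 0 (L): throw ball1 h=1 -> lands@1:R; in-air after throw: [b1@1:R]
Beat 1 (R): throw ball1 h=1 -> lands@2:L; in-air after throw: [b1@2:L]
Beat 2 (L): throw ball1 h=4 -> lands@6:L; in-air after throw: [b1@6:L]
Beat 3 (R): throw ball2 h=1 -> lands@4:L; in-air after throw: [b2@4:L b1@6:L]
Beat 4 (L): throw ball2 h=1 -> lands@5:R; in-air after throw: [b2@5:R b1@6:L]
Beat 5 (R): throw ball2 h=4 -> lands@9:R; in-air after throw: [b1@6:L b2@9:R]
Beat 6 (L): throw ball1 h=1 -> lands@7:R; in-air after throw: [b1@7:R b2@9:R]
Beat 7 (R): throw ball1 h=1 -> lands@8:L; in-air after throw: [b1@8:L b2@9:R]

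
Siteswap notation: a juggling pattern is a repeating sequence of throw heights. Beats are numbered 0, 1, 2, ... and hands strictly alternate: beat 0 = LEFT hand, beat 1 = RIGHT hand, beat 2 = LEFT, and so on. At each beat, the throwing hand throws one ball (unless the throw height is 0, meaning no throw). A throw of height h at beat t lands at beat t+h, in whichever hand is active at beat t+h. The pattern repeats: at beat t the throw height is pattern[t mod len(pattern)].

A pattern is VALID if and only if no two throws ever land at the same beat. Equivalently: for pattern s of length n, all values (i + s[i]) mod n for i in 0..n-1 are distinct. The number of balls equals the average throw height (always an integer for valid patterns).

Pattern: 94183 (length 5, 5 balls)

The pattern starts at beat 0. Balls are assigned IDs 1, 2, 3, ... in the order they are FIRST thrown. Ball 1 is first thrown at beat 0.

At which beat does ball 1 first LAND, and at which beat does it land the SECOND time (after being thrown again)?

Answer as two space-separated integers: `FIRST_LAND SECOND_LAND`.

Answer: 9 12

Derivation:
Beat 0 (L): throw ball1 h=9 -> lands@9:R; in-air after throw: [b1@9:R]
Beat 1 (R): throw ball2 h=4 -> lands@5:R; in-air after throw: [b2@5:R b1@9:R]
Beat 2 (L): throw ball3 h=1 -> lands@3:R; in-air after throw: [b3@3:R b2@5:R b1@9:R]
Beat 3 (R): throw ball3 h=8 -> lands@11:R; in-air after throw: [b2@5:R b1@9:R b3@11:R]
Beat 4 (L): throw ball4 h=3 -> lands@7:R; in-air after throw: [b2@5:R b4@7:R b1@9:R b3@11:R]
Beat 5 (R): throw ball2 h=9 -> lands@14:L; in-air after throw: [b4@7:R b1@9:R b3@11:R b2@14:L]
Beat 6 (L): throw ball5 h=4 -> lands@10:L; in-air after throw: [b4@7:R b1@9:R b5@10:L b3@11:R b2@14:L]
Beat 7 (R): throw ball4 h=1 -> lands@8:L; in-air after throw: [b4@8:L b1@9:R b5@10:L b3@11:R b2@14:L]
Beat 8 (L): throw ball4 h=8 -> lands@16:L; in-air after throw: [b1@9:R b5@10:L b3@11:R b2@14:L b4@16:L]
Beat 9 (R): throw ball1 h=3 -> lands@12:L; in-air after throw: [b5@10:L b3@11:R b1@12:L b2@14:L b4@16:L]
Beat 10 (L): throw ball5 h=9 -> lands@19:R; in-air after throw: [b3@11:R b1@12:L b2@14:L b4@16:L b5@19:R]
Beat 11 (R): throw ball3 h=4 -> lands@15:R; in-air after throw: [b1@12:L b2@14:L b3@15:R b4@16:L b5@19:R]
Beat 12 (L): throw ball1 h=1 -> lands@13:R; in-air after throw: [b1@13:R b2@14:L b3@15:R b4@16:L b5@19:R]
Ball 1: thrown@0 h=9 -> first land @9; rethrown@9 h=3 -> second land @12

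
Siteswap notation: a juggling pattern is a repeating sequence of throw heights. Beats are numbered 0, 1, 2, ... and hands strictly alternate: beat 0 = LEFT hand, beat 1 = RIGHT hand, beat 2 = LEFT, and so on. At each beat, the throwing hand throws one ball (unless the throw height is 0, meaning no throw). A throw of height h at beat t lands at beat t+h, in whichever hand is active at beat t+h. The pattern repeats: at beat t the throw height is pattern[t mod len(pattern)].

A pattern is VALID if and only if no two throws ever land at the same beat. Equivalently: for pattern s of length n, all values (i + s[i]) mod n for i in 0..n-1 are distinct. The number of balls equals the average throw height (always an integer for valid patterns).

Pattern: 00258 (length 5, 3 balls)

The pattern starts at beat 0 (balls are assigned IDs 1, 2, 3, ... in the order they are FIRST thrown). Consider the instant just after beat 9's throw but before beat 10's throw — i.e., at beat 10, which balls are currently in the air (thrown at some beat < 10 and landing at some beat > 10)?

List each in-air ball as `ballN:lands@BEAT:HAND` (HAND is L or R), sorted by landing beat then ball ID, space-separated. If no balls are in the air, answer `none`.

Beat 2 (L): throw ball1 h=2 -> lands@4:L; in-air after throw: [b1@4:L]
Beat 3 (R): throw ball2 h=5 -> lands@8:L; in-air after throw: [b1@4:L b2@8:L]
Beat 4 (L): throw ball1 h=8 -> lands@12:L; in-air after throw: [b2@8:L b1@12:L]
Beat 7 (R): throw ball3 h=2 -> lands@9:R; in-air after throw: [b2@8:L b3@9:R b1@12:L]
Beat 8 (L): throw ball2 h=5 -> lands@13:R; in-air after throw: [b3@9:R b1@12:L b2@13:R]
Beat 9 (R): throw ball3 h=8 -> lands@17:R; in-air after throw: [b1@12:L b2@13:R b3@17:R]

Answer: ball1:lands@12:L ball2:lands@13:R ball3:lands@17:R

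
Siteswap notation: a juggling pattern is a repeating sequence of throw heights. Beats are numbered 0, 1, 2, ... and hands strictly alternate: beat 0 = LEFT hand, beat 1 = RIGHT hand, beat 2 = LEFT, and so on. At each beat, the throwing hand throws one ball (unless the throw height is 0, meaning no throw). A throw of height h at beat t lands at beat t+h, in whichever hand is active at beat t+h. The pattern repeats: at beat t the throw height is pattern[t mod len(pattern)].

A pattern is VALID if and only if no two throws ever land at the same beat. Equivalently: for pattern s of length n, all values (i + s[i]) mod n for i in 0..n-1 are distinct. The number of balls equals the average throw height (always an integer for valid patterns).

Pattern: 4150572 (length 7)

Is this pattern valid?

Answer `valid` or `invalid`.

Answer: invalid

Derivation:
i=0: (i + s[i]) mod n = (0 + 4) mod 7 = 4
i=1: (i + s[i]) mod n = (1 + 1) mod 7 = 2
i=2: (i + s[i]) mod n = (2 + 5) mod 7 = 0
i=3: (i + s[i]) mod n = (3 + 0) mod 7 = 3
i=4: (i + s[i]) mod n = (4 + 5) mod 7 = 2
i=5: (i + s[i]) mod n = (5 + 7) mod 7 = 5
i=6: (i + s[i]) mod n = (6 + 2) mod 7 = 1
Residues: [4, 2, 0, 3, 2, 5, 1], distinct: False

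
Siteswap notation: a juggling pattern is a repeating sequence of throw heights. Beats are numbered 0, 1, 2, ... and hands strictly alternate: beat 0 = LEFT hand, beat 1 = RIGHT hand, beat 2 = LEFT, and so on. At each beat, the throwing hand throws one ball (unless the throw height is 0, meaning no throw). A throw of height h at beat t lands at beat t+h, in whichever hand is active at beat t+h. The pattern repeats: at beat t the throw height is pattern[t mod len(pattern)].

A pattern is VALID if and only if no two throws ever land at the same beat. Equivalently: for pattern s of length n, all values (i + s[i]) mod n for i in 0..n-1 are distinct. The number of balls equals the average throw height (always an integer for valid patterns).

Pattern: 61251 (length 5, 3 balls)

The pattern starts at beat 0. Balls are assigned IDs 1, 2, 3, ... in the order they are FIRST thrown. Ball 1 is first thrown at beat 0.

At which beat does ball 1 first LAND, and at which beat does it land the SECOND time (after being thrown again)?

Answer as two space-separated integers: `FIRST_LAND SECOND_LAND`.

Beat 0 (L): throw ball1 h=6 -> lands@6:L; in-air after throw: [b1@6:L]
Beat 1 (R): throw ball2 h=1 -> lands@2:L; in-air after throw: [b2@2:L b1@6:L]
Beat 2 (L): throw ball2 h=2 -> lands@4:L; in-air after throw: [b2@4:L b1@6:L]
Beat 3 (R): throw ball3 h=5 -> lands@8:L; in-air after throw: [b2@4:L b1@6:L b3@8:L]
Beat 4 (L): throw ball2 h=1 -> lands@5:R; in-air after throw: [b2@5:R b1@6:L b3@8:L]
Beat 5 (R): throw ball2 h=6 -> lands@11:R; in-air after throw: [b1@6:L b3@8:L b2@11:R]
Beat 6 (L): throw ball1 h=1 -> lands@7:R; in-air after throw: [b1@7:R b3@8:L b2@11:R]
Beat 7 (R): throw ball1 h=2 -> lands@9:R; in-air after throw: [b3@8:L b1@9:R b2@11:R]
Ball 1: thrown@0 h=6 -> first land @6; rethrown@6 h=1 -> second land @7

Answer: 6 7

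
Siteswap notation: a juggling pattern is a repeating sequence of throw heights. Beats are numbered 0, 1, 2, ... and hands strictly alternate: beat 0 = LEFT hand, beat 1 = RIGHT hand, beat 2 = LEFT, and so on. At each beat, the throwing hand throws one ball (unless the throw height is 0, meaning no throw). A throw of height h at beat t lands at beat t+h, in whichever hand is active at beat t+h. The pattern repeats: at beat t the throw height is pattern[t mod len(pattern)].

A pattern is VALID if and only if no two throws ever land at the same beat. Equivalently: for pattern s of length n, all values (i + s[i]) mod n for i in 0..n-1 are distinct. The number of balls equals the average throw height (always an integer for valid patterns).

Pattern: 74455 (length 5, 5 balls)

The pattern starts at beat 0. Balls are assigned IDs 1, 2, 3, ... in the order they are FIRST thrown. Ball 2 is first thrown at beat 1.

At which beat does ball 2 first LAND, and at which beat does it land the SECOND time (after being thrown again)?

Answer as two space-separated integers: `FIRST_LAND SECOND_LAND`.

Beat 0 (L): throw ball1 h=7 -> lands@7:R; in-air after throw: [b1@7:R]
Beat 1 (R): throw ball2 h=4 -> lands@5:R; in-air after throw: [b2@5:R b1@7:R]
Beat 2 (L): throw ball3 h=4 -> lands@6:L; in-air after throw: [b2@5:R b3@6:L b1@7:R]
Beat 3 (R): throw ball4 h=5 -> lands@8:L; in-air after throw: [b2@5:R b3@6:L b1@7:R b4@8:L]
Beat 4 (L): throw ball5 h=5 -> lands@9:R; in-air after throw: [b2@5:R b3@6:L b1@7:R b4@8:L b5@9:R]
Beat 5 (R): throw ball2 h=7 -> lands@12:L; in-air after throw: [b3@6:L b1@7:R b4@8:L b5@9:R b2@12:L]
Beat 6 (L): throw ball3 h=4 -> lands@10:L; in-air after throw: [b1@7:R b4@8:L b5@9:R b3@10:L b2@12:L]
Beat 7 (R): throw ball1 h=4 -> lands@11:R; in-air after throw: [b4@8:L b5@9:R b3@10:L b1@11:R b2@12:L]
Beat 8 (L): throw ball4 h=5 -> lands@13:R; in-air after throw: [b5@9:R b3@10:L b1@11:R b2@12:L b4@13:R]
Beat 9 (R): throw ball5 h=5 -> lands@14:L; in-air after throw: [b3@10:L b1@11:R b2@12:L b4@13:R b5@14:L]
Beat 10 (L): throw ball3 h=7 -> lands@17:R; in-air after throw: [b1@11:R b2@12:L b4@13:R b5@14:L b3@17:R]
Beat 11 (R): throw ball1 h=4 -> lands@15:R; in-air after throw: [b2@12:L b4@13:R b5@14:L b1@15:R b3@17:R]
Beat 12 (L): throw ball2 h=4 -> lands@16:L; in-air after throw: [b4@13:R b5@14:L b1@15:R b2@16:L b3@17:R]
Ball 2: thrown@1 h=4 -> first land @5; rethrown@5 h=7 -> second land @12

Answer: 5 12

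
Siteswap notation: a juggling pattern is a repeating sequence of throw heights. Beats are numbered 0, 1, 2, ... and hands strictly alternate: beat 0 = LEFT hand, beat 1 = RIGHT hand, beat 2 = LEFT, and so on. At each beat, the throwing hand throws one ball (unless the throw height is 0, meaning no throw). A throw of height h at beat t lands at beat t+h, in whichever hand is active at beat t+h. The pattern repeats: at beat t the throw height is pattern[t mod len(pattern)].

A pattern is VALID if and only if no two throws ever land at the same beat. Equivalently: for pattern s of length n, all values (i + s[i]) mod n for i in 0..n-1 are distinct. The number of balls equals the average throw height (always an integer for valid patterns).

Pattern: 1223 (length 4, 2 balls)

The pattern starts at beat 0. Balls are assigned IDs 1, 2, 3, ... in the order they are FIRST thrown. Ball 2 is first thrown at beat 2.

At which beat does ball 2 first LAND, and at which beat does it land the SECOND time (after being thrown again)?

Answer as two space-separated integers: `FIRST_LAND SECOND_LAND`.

Beat 0 (L): throw ball1 h=1 -> lands@1:R; in-air after throw: [b1@1:R]
Beat 1 (R): throw ball1 h=2 -> lands@3:R; in-air after throw: [b1@3:R]
Beat 2 (L): throw ball2 h=2 -> lands@4:L; in-air after throw: [b1@3:R b2@4:L]
Beat 3 (R): throw ball1 h=3 -> lands@6:L; in-air after throw: [b2@4:L b1@6:L]
Beat 4 (L): throw ball2 h=1 -> lands@5:R; in-air after throw: [b2@5:R b1@6:L]
Beat 5 (R): throw ball2 h=2 -> lands@7:R; in-air after throw: [b1@6:L b2@7:R]
Ball 2: thrown@2 h=2 -> first land @4; rethrown@4 h=1 -> second land @5

Answer: 4 5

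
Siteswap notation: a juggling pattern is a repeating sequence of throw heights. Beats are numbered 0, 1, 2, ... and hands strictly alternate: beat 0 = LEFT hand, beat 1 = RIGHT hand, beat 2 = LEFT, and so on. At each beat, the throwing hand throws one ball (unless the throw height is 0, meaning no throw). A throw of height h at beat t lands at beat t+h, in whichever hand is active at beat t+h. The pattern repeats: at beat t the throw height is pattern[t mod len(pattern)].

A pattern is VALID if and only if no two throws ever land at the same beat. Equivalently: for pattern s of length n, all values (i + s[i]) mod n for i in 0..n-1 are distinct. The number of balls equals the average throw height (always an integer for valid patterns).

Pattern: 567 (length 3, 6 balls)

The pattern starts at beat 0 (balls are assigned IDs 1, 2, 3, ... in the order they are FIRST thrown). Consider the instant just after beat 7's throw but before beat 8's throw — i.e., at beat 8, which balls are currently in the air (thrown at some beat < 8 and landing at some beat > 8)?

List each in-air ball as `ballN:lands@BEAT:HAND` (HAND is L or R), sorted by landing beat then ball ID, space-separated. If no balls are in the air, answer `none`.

Answer: ball3:lands@9:R ball5:lands@10:L ball6:lands@11:R ball1:lands@12:L ball2:lands@13:R

Derivation:
Beat 0 (L): throw ball1 h=5 -> lands@5:R; in-air after throw: [b1@5:R]
Beat 1 (R): throw ball2 h=6 -> lands@7:R; in-air after throw: [b1@5:R b2@7:R]
Beat 2 (L): throw ball3 h=7 -> lands@9:R; in-air after throw: [b1@5:R b2@7:R b3@9:R]
Beat 3 (R): throw ball4 h=5 -> lands@8:L; in-air after throw: [b1@5:R b2@7:R b4@8:L b3@9:R]
Beat 4 (L): throw ball5 h=6 -> lands@10:L; in-air after throw: [b1@5:R b2@7:R b4@8:L b3@9:R b5@10:L]
Beat 5 (R): throw ball1 h=7 -> lands@12:L; in-air after throw: [b2@7:R b4@8:L b3@9:R b5@10:L b1@12:L]
Beat 6 (L): throw ball6 h=5 -> lands@11:R; in-air after throw: [b2@7:R b4@8:L b3@9:R b5@10:L b6@11:R b1@12:L]
Beat 7 (R): throw ball2 h=6 -> lands@13:R; in-air after throw: [b4@8:L b3@9:R b5@10:L b6@11:R b1@12:L b2@13:R]
Beat 8 (L): throw ball4 h=7 -> lands@15:R; in-air after throw: [b3@9:R b5@10:L b6@11:R b1@12:L b2@13:R b4@15:R]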